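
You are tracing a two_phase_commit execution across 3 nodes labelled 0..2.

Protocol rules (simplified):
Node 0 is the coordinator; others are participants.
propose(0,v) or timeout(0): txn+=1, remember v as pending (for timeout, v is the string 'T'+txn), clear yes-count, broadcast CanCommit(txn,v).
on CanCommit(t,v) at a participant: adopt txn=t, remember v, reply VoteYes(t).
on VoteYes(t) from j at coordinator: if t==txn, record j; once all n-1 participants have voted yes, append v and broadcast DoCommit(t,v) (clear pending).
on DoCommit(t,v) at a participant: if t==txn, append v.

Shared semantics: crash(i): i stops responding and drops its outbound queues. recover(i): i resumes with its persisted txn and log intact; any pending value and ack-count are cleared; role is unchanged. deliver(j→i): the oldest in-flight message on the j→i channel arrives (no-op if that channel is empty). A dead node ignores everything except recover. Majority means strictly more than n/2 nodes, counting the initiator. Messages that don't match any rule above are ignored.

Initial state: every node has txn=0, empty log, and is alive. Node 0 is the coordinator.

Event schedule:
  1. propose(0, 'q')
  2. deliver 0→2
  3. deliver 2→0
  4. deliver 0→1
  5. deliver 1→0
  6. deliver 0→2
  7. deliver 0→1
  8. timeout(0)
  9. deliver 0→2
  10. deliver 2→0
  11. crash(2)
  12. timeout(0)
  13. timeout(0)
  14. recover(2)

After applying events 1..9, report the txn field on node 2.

e1 propose(0,'q'): 0[coor,t=1,-]
e2 deliver 0→2: 2[part,t=1,-]
e3 deliver 2→0: ·
e4 deliver 0→1: 1[part,t=1,-]
e5 deliver 1→0: 0[coor,t=1,q]
e6 deliver 0→2: 2[part,t=1,q]
e7 deliver 0→1: 1[part,t=1,q]
e8 timeout(0): 0[coor,t=2,q]
e9 deliver 0→2: 2[part,t=2,q]

2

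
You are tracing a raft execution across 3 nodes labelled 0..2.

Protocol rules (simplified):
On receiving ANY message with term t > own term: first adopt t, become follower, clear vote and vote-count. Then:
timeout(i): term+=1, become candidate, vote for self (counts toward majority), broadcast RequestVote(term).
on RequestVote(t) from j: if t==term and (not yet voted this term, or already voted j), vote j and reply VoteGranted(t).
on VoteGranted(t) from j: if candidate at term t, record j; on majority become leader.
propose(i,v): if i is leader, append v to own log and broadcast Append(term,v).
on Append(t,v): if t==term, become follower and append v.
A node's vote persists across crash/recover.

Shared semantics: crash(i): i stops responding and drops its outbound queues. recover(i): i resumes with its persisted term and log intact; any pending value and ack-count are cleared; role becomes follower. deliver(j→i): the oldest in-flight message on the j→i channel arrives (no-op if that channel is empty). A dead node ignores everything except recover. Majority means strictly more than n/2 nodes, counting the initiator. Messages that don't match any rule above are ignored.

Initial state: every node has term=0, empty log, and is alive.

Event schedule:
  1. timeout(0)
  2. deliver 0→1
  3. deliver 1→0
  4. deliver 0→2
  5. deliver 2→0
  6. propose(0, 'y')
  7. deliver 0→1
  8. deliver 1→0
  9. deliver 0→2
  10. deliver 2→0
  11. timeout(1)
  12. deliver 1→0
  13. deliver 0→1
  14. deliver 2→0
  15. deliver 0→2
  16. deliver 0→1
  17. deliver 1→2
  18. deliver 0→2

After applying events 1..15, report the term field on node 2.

1. timeout(0):  <0:cand t1 ->
2. deliver 0→1:  <1:foll t1 ->
3. deliver 1→0:  <0:lead t1 ->
4. deliver 0→2:  <2:foll t1 ->
5. deliver 2→0:  nop
6. propose(0,'y'):  <0:lead t1 y>
7. deliver 0→1:  <1:foll t1 y>
8. deliver 1→0:  nop
9. deliver 0→2:  <2:foll t1 y>
10. deliver 2→0:  nop
11. timeout(1):  <1:cand t2 y>
12. deliver 1→0:  <0:foll t2 y>
13. deliver 0→1:  <1:lead t2 y>
14. deliver 2→0:  nop
15. deliver 0→2:  nop

1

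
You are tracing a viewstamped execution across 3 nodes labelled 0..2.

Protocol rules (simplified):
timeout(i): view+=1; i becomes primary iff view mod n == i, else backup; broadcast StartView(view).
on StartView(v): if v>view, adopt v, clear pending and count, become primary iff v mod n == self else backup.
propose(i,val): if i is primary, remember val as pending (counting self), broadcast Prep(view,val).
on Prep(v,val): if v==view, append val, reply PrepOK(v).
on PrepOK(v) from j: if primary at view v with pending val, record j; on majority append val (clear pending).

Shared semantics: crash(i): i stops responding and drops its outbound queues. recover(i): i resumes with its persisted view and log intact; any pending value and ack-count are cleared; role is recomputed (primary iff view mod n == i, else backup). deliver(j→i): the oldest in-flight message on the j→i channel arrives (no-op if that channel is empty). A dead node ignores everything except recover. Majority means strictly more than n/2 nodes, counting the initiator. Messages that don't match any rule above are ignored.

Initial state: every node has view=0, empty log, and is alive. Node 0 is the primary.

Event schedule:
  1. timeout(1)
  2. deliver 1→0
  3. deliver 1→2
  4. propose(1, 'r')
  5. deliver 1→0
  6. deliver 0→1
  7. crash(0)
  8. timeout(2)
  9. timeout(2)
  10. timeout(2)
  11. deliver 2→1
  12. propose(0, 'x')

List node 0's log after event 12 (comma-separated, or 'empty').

r

e1 timeout(1): 1[prim,v=1,-]
e2 deliver 1→0: 0[back,v=1,-]
e3 deliver 1→2: 2[back,v=1,-]
e4 propose(1,'r'): ·
e5 deliver 1→0: 0[back,v=1,r]
e6 deliver 0→1: 1[prim,v=1,r]
e7 crash(0): 0[✗back,v=1,r]
e8 timeout(2): 2[prim,v=2,-]
e9 timeout(2): 2[back,v=3,-]
e10 timeout(2): 2[back,v=4,-]
e11 deliver 2→1: 1[back,v=2,r]
e12 propose(0,'x'): ·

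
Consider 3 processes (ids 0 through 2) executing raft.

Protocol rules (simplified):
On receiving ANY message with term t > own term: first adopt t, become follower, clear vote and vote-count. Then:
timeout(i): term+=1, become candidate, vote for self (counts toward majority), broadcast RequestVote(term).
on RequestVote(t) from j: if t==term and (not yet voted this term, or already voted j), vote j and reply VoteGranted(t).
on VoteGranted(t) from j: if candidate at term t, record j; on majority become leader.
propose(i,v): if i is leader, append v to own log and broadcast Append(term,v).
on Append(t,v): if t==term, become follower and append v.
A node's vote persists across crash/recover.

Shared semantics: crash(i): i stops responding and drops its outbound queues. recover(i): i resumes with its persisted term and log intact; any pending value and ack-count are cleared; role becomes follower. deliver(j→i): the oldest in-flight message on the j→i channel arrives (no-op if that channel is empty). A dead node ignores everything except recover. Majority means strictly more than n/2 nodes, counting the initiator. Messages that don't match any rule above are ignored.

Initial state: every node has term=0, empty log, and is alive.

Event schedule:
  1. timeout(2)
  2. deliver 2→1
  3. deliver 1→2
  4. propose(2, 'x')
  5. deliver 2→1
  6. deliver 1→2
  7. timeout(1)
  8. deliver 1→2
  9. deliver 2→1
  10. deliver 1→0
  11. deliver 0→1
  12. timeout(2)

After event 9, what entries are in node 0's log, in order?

1. timeout(2):  <2:cand t1 ->
2. deliver 2→1:  <1:foll t1 ->
3. deliver 1→2:  <2:lead t1 ->
4. propose(2,'x'):  <2:lead t1 x>
5. deliver 2→1:  <1:foll t1 x>
6. deliver 1→2:  nop
7. timeout(1):  <1:cand t2 x>
8. deliver 1→2:  <2:foll t2 x>
9. deliver 2→1:  <1:lead t2 x>

empty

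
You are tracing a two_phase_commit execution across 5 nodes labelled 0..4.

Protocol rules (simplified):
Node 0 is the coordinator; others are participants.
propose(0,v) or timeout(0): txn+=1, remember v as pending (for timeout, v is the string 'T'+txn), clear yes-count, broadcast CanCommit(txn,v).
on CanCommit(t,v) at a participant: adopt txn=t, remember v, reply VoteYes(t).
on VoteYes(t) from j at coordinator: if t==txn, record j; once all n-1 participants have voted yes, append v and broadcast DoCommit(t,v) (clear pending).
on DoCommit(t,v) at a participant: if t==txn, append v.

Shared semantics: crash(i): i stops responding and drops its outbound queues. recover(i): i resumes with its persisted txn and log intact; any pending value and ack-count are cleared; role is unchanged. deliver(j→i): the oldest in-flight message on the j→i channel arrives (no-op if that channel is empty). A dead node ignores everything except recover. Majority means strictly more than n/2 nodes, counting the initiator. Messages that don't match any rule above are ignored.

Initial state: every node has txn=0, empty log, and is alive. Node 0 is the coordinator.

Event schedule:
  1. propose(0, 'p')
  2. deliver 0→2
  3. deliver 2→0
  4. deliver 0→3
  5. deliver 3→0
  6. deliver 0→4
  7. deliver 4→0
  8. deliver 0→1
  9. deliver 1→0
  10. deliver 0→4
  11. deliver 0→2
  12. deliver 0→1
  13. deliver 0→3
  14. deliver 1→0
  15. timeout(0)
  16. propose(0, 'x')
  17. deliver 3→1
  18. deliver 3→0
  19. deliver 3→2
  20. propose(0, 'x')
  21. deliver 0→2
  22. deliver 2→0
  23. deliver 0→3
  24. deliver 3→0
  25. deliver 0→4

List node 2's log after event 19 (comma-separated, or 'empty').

p

after 1 — propose(0,'p'): n0:coor/t1/[-]
after 2 — deliver 0→2: n2:part/t1/[-]
after 3 — deliver 2→0: ·
after 4 — deliver 0→3: n3:part/t1/[-]
after 5 — deliver 3→0: ·
after 6 — deliver 0→4: n4:part/t1/[-]
after 7 — deliver 4→0: ·
after 8 — deliver 0→1: n1:part/t1/[-]
after 9 — deliver 1→0: n0:coor/t1/[p]
after 10 — deliver 0→4: n4:part/t1/[p]
after 11 — deliver 0→2: n2:part/t1/[p]
after 12 — deliver 0→1: n1:part/t1/[p]
after 13 — deliver 0→3: n3:part/t1/[p]
after 14 — deliver 1→0: ·
after 15 — timeout(0): n0:coor/t2/[p]
after 16 — propose(0,'x'): n0:coor/t3/[p]
after 17 — deliver 3→1: ·
after 18 — deliver 3→0: ·
after 19 — deliver 3→2: ·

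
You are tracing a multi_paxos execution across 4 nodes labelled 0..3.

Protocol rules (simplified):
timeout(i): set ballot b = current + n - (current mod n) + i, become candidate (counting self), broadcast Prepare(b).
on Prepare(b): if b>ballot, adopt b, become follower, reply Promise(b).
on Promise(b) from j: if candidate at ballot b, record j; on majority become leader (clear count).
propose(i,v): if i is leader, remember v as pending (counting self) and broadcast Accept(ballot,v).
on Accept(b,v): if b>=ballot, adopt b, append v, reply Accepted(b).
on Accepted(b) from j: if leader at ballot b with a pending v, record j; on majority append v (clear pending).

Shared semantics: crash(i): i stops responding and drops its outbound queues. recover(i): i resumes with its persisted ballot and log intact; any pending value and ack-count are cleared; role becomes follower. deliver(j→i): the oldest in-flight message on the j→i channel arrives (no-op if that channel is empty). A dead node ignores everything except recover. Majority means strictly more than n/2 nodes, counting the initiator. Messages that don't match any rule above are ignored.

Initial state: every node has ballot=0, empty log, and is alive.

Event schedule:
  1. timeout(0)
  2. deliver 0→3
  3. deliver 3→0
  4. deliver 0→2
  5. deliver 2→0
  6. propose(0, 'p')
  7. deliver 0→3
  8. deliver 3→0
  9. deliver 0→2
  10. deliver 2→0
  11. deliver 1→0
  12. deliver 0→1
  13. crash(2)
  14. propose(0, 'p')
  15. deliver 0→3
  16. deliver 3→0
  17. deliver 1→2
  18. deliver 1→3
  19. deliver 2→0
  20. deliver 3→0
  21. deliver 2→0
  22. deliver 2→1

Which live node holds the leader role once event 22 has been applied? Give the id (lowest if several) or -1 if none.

0

e1 timeout(0): 0[cand,b=4,-]
e2 deliver 0→3: 3[foll,b=4,-]
e3 deliver 3→0: ·
e4 deliver 0→2: 2[foll,b=4,-]
e5 deliver 2→0: 0[lead,b=4,-]
e6 propose(0,'p'): ·
e7 deliver 0→3: 3[foll,b=4,p]
e8 deliver 3→0: ·
e9 deliver 0→2: 2[foll,b=4,p]
e10 deliver 2→0: 0[lead,b=4,p]
e11 deliver 1→0: ·
e12 deliver 0→1: 1[foll,b=4,-]
e13 crash(2): 2[✗foll,b=4,p]
e14 propose(0,'p'): ·
e15 deliver 0→3: 3[foll,b=4,p,p]
e16 deliver 3→0: ·
e17 deliver 1→2: ·
e18 deliver 1→3: ·
e19 deliver 2→0: ·
e20 deliver 3→0: ·
e21 deliver 2→0: ·
e22 deliver 2→1: ·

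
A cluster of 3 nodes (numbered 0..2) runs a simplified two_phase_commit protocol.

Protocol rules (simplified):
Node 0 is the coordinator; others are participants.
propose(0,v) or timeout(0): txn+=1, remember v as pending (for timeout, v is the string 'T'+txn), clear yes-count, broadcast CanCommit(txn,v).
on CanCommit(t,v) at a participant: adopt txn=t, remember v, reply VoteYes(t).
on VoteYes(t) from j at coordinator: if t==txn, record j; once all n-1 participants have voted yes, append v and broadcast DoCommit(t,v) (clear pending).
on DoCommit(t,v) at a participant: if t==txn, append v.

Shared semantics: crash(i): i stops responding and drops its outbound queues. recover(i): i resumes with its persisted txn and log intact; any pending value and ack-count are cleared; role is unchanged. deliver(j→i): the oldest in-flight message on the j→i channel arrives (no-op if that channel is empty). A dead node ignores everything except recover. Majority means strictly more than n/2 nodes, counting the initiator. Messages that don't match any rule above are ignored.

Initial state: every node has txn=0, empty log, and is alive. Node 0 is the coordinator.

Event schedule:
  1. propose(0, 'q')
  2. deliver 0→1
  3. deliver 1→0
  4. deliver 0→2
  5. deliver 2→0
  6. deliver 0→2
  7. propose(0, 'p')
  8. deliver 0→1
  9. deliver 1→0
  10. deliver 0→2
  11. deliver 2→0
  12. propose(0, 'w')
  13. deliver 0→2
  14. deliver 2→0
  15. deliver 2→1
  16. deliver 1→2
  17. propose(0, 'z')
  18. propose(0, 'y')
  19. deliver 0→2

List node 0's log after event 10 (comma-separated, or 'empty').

q

[1] propose(0,'q') → N0(coor t1 [-])
[2] deliver 0→1 → N1(part t1 [-])
[3] deliver 1→0 → ∅
[4] deliver 0→2 → N2(part t1 [-])
[5] deliver 2→0 → N0(coor t1 [q])
[6] deliver 0→2 → N2(part t1 [q])
[7] propose(0,'p') → N0(coor t2 [q])
[8] deliver 0→1 → N1(part t1 [q])
[9] deliver 1→0 → ∅
[10] deliver 0→2 → N2(part t2 [q])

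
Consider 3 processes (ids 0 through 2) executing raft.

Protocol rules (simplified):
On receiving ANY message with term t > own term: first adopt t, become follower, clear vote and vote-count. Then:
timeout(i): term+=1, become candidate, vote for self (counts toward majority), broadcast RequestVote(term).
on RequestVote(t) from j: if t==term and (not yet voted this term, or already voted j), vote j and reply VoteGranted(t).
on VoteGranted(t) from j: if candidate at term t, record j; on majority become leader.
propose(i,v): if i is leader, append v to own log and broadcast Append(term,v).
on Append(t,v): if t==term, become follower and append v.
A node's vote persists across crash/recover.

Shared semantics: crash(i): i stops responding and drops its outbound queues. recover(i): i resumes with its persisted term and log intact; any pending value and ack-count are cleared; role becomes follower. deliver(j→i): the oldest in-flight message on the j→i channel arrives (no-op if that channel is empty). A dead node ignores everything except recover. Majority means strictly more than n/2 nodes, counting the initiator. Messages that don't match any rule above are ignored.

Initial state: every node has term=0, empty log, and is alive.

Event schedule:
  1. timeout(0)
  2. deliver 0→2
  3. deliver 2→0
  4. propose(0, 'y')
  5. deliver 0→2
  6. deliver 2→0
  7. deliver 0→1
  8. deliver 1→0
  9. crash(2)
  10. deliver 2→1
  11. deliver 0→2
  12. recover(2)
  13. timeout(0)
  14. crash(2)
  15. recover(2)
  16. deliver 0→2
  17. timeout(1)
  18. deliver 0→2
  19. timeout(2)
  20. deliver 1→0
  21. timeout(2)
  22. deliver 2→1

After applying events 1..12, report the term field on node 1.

1. timeout(0):  <0:cand t1 ->
2. deliver 0→2:  <2:foll t1 ->
3. deliver 2→0:  <0:lead t1 ->
4. propose(0,'y'):  <0:lead t1 y>
5. deliver 0→2:  <2:foll t1 y>
6. deliver 2→0:  nop
7. deliver 0→1:  <1:foll t1 ->
8. deliver 1→0:  nop
9. crash(2):  <2:✗foll t1 y>
10. deliver 2→1:  nop
11. deliver 0→2:  nop
12. recover(2):  <2:foll t1 y>

1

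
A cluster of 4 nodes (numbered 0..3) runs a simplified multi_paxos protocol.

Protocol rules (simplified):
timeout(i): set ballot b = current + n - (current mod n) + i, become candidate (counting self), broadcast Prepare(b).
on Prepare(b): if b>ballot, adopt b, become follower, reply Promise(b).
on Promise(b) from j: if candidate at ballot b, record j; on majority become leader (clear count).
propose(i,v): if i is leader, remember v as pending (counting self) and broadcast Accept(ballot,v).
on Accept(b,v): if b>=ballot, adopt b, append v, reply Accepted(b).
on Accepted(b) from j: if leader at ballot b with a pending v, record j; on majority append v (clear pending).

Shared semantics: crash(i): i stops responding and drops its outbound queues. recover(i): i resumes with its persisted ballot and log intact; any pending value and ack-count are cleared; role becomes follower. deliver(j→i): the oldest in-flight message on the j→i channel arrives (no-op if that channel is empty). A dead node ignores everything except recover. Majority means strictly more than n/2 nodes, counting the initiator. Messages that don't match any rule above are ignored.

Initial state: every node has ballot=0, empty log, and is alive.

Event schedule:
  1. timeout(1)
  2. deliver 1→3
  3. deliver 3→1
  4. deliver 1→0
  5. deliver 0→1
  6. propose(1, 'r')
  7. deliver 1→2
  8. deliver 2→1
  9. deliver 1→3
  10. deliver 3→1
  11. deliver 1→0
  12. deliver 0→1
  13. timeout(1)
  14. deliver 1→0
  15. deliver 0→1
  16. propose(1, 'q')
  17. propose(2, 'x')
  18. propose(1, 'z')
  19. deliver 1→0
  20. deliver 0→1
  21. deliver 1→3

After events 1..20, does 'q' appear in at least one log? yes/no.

e1 timeout(1): 1[cand,b=5,-]
e2 deliver 1→3: 3[foll,b=5,-]
e3 deliver 3→1: ·
e4 deliver 1→0: 0[foll,b=5,-]
e5 deliver 0→1: 1[lead,b=5,-]
e6 propose(1,'r'): ·
e7 deliver 1→2: 2[foll,b=5,-]
e8 deliver 2→1: ·
e9 deliver 1→3: 3[foll,b=5,r]
e10 deliver 3→1: ·
e11 deliver 1→0: 0[foll,b=5,r]
e12 deliver 0→1: 1[lead,b=5,r]
e13 timeout(1): 1[cand,b=9,r]
e14 deliver 1→0: 0[foll,b=9,r]
e15 deliver 0→1: ·
e16 propose(1,'q'): ·
e17 propose(2,'x'): ·
e18 propose(1,'z'): ·
e19 deliver 1→0: ·
e20 deliver 0→1: ·

no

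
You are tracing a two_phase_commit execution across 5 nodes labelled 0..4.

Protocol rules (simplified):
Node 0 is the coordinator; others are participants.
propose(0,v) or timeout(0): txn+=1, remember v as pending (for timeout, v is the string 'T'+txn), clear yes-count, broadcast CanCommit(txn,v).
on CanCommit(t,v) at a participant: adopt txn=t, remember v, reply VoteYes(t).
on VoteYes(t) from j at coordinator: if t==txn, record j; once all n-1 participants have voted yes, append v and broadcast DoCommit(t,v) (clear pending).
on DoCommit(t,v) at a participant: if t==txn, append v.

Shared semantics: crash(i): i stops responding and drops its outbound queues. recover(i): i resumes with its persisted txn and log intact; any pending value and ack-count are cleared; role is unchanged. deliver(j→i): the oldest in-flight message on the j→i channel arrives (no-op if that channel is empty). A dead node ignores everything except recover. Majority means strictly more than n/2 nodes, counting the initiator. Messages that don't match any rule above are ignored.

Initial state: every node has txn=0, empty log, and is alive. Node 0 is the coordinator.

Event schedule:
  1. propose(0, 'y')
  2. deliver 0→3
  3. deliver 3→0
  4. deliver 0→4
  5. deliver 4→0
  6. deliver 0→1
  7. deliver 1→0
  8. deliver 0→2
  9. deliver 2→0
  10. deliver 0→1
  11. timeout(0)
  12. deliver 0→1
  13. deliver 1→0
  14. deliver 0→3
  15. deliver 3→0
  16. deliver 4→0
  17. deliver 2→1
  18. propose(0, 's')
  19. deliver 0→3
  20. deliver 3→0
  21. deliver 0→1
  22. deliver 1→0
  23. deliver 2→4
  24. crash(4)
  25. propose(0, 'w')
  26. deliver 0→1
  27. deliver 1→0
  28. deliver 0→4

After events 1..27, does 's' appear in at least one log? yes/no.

no

after 1 — propose(0,'y'): n0:coor/t1/[-]
after 2 — deliver 0→3: n3:part/t1/[-]
after 3 — deliver 3→0: ·
after 4 — deliver 0→4: n4:part/t1/[-]
after 5 — deliver 4→0: ·
after 6 — deliver 0→1: n1:part/t1/[-]
after 7 — deliver 1→0: ·
after 8 — deliver 0→2: n2:part/t1/[-]
after 9 — deliver 2→0: n0:coor/t1/[y]
after 10 — deliver 0→1: n1:part/t1/[y]
after 11 — timeout(0): n0:coor/t2/[y]
after 12 — deliver 0→1: n1:part/t2/[y]
after 13 — deliver 1→0: ·
after 14 — deliver 0→3: n3:part/t1/[y]
after 15 — deliver 3→0: ·
after 16 — deliver 4→0: ·
after 17 — deliver 2→1: ·
after 18 — propose(0,'s'): n0:coor/t3/[y]
after 19 — deliver 0→3: n3:part/t2/[y]
after 20 — deliver 3→0: ·
after 21 — deliver 0→1: n1:part/t3/[y]
after 22 — deliver 1→0: ·
after 23 — deliver 2→4: ·
after 24 — crash(4): n4:✗part/t1/[-]
after 25 — propose(0,'w'): n0:coor/t4/[y]
after 26 — deliver 0→1: n1:part/t4/[y]
after 27 — deliver 1→0: ·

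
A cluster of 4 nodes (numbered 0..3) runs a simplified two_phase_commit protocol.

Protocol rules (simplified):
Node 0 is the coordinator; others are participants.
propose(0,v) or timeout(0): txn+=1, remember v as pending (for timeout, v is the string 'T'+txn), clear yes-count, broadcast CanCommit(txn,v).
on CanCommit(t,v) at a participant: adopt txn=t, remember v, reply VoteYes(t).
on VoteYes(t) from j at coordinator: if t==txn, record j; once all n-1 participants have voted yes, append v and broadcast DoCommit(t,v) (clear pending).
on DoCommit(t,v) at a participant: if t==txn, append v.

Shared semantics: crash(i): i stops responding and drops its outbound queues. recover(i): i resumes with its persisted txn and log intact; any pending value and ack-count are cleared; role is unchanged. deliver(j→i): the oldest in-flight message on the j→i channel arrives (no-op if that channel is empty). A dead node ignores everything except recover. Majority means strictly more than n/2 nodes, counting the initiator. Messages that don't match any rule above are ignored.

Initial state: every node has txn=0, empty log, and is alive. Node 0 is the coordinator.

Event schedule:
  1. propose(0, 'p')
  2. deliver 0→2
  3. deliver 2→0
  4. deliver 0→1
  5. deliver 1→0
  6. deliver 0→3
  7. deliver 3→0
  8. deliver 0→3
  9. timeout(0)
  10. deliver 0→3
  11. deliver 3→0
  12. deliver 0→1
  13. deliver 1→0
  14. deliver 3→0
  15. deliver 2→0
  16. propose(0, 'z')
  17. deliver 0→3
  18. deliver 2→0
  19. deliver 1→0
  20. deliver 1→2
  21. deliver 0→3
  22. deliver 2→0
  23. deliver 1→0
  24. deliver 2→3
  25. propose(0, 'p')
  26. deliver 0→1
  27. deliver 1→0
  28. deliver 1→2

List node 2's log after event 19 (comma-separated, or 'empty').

empty

step 1 propose(0,'p'): 0={coor,t=1,log=-}
step 2 deliver 0→2: 2={part,t=1,log=-}
step 3 deliver 2→0: —
step 4 deliver 0→1: 1={part,t=1,log=-}
step 5 deliver 1→0: —
step 6 deliver 0→3: 3={part,t=1,log=-}
step 7 deliver 3→0: 0={coor,t=1,log=p}
step 8 deliver 0→3: 3={part,t=1,log=p}
step 9 timeout(0): 0={coor,t=2,log=p}
step 10 deliver 0→3: 3={part,t=2,log=p}
step 11 deliver 3→0: —
step 12 deliver 0→1: 1={part,t=1,log=p}
step 13 deliver 1→0: —
step 14 deliver 3→0: —
step 15 deliver 2→0: —
step 16 propose(0,'z'): 0={coor,t=3,log=p}
step 17 deliver 0→3: 3={part,t=3,log=p}
step 18 deliver 2→0: —
step 19 deliver 1→0: —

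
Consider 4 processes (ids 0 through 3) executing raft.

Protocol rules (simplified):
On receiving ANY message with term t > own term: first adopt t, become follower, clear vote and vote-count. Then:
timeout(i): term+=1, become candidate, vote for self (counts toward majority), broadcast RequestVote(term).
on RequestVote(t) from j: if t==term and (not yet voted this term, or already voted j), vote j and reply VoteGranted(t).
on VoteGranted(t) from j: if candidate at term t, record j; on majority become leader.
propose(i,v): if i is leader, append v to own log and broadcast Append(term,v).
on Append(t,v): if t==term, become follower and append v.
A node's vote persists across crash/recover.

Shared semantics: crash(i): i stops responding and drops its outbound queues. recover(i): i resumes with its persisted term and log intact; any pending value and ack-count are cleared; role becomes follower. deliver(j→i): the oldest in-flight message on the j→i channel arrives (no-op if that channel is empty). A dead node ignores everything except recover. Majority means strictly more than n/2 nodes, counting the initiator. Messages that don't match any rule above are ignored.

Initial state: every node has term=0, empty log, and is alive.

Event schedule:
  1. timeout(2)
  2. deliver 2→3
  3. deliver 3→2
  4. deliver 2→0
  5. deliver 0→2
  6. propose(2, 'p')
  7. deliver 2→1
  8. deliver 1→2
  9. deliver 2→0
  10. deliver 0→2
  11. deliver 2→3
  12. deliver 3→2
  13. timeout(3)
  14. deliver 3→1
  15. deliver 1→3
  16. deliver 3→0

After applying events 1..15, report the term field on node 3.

2

e1 timeout(2): 2[cand,t=1,-]
e2 deliver 2→3: 3[foll,t=1,-]
e3 deliver 3→2: ·
e4 deliver 2→0: 0[foll,t=1,-]
e5 deliver 0→2: 2[lead,t=1,-]
e6 propose(2,'p'): 2[lead,t=1,p]
e7 deliver 2→1: 1[foll,t=1,-]
e8 deliver 1→2: ·
e9 deliver 2→0: 0[foll,t=1,p]
e10 deliver 0→2: ·
e11 deliver 2→3: 3[foll,t=1,p]
e12 deliver 3→2: ·
e13 timeout(3): 3[cand,t=2,p]
e14 deliver 3→1: 1[foll,t=2,-]
e15 deliver 1→3: ·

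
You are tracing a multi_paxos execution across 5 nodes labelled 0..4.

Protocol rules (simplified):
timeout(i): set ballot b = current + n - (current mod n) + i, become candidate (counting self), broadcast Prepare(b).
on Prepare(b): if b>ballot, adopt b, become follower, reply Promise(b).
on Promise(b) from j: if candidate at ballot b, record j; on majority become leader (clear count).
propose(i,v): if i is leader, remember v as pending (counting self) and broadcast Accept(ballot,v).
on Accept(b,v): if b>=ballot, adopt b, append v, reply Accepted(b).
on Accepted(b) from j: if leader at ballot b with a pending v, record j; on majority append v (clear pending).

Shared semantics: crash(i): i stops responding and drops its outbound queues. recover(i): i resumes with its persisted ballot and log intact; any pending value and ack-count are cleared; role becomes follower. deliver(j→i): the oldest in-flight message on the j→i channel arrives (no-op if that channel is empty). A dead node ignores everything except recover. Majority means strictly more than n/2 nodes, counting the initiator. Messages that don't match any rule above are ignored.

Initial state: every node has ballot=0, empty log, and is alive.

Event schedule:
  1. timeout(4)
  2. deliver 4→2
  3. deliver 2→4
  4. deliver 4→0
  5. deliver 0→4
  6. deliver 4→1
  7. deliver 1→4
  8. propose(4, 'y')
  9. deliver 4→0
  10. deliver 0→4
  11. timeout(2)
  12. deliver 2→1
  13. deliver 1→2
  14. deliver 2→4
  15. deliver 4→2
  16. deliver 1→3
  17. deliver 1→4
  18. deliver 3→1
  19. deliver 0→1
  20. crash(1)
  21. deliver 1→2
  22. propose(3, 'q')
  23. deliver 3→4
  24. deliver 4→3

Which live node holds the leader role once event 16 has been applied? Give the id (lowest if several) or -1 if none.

after 1 — timeout(4): n4:cand/b9/[-]
after 2 — deliver 4→2: n2:foll/b9/[-]
after 3 — deliver 2→4: ·
after 4 — deliver 4→0: n0:foll/b9/[-]
after 5 — deliver 0→4: n4:lead/b9/[-]
after 6 — deliver 4→1: n1:foll/b9/[-]
after 7 — deliver 1→4: ·
after 8 — propose(4,'y'): ·
after 9 — deliver 4→0: n0:foll/b9/[y]
after 10 — deliver 0→4: ·
after 11 — timeout(2): n2:cand/b12/[-]
after 12 — deliver 2→1: n1:foll/b12/[-]
after 13 — deliver 1→2: ·
after 14 — deliver 2→4: n4:foll/b12/[-]
after 15 — deliver 4→2: ·
after 16 — deliver 1→3: ·

-1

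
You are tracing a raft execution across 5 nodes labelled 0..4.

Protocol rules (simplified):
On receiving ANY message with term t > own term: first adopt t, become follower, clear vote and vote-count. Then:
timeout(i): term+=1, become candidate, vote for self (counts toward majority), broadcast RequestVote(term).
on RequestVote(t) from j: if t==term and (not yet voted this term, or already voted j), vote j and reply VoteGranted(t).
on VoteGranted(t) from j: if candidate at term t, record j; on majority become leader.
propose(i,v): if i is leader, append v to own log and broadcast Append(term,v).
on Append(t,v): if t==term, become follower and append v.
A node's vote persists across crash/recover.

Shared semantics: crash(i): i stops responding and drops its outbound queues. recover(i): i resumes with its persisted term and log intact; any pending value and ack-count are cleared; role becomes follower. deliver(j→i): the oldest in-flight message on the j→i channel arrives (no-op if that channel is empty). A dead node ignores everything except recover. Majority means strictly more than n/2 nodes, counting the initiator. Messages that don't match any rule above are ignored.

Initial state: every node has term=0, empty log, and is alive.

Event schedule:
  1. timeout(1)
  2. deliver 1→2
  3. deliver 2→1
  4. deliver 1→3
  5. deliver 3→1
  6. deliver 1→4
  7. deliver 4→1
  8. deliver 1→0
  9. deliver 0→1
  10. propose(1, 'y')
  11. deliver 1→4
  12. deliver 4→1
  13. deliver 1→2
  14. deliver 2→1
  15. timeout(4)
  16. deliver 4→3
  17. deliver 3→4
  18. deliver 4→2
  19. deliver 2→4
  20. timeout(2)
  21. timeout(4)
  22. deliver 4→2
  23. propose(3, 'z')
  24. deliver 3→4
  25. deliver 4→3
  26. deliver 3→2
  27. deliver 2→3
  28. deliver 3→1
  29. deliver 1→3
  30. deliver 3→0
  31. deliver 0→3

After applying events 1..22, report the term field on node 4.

3

1. timeout(1):  <1:cand t1 ->
2. deliver 1→2:  <2:foll t1 ->
3. deliver 2→1:  nop
4. deliver 1→3:  <3:foll t1 ->
5. deliver 3→1:  <1:lead t1 ->
6. deliver 1→4:  <4:foll t1 ->
7. deliver 4→1:  nop
8. deliver 1→0:  <0:foll t1 ->
9. deliver 0→1:  nop
10. propose(1,'y'):  <1:lead t1 y>
11. deliver 1→4:  <4:foll t1 y>
12. deliver 4→1:  nop
13. deliver 1→2:  <2:foll t1 y>
14. deliver 2→1:  nop
15. timeout(4):  <4:cand t2 y>
16. deliver 4→3:  <3:foll t2 ->
17. deliver 3→4:  nop
18. deliver 4→2:  <2:foll t2 y>
19. deliver 2→4:  <4:lead t2 y>
20. timeout(2):  <2:cand t3 y>
21. timeout(4):  <4:cand t3 y>
22. deliver 4→2:  nop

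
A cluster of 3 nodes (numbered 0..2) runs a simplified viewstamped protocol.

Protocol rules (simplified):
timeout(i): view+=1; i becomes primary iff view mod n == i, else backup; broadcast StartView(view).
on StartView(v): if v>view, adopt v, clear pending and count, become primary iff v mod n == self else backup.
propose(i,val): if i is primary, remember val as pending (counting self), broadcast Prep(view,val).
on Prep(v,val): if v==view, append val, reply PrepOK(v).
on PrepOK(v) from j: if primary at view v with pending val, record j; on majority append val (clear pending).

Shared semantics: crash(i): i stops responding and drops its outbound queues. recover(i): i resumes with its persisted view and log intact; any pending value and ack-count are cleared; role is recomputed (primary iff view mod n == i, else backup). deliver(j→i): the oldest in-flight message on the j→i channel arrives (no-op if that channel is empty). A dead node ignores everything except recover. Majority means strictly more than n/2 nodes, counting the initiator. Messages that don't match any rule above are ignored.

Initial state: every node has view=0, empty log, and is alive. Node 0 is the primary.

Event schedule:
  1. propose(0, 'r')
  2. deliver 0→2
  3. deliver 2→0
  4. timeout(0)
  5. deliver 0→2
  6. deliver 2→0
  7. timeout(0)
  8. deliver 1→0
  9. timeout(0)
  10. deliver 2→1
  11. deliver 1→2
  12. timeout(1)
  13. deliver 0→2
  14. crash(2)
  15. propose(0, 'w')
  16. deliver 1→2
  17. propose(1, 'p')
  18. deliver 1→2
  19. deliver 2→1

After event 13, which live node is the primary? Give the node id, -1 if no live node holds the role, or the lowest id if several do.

0

after 1 — propose(0,'r'): ·
after 2 — deliver 0→2: n2:back/v0/[r]
after 3 — deliver 2→0: n0:prim/v0/[r]
after 4 — timeout(0): n0:back/v1/[r]
after 5 — deliver 0→2: n2:back/v1/[r]
after 6 — deliver 2→0: ·
after 7 — timeout(0): n0:back/v2/[r]
after 8 — deliver 1→0: ·
after 9 — timeout(0): n0:prim/v3/[r]
after 10 — deliver 2→1: ·
after 11 — deliver 1→2: ·
after 12 — timeout(1): n1:prim/v1/[-]
after 13 — deliver 0→2: n2:prim/v2/[r]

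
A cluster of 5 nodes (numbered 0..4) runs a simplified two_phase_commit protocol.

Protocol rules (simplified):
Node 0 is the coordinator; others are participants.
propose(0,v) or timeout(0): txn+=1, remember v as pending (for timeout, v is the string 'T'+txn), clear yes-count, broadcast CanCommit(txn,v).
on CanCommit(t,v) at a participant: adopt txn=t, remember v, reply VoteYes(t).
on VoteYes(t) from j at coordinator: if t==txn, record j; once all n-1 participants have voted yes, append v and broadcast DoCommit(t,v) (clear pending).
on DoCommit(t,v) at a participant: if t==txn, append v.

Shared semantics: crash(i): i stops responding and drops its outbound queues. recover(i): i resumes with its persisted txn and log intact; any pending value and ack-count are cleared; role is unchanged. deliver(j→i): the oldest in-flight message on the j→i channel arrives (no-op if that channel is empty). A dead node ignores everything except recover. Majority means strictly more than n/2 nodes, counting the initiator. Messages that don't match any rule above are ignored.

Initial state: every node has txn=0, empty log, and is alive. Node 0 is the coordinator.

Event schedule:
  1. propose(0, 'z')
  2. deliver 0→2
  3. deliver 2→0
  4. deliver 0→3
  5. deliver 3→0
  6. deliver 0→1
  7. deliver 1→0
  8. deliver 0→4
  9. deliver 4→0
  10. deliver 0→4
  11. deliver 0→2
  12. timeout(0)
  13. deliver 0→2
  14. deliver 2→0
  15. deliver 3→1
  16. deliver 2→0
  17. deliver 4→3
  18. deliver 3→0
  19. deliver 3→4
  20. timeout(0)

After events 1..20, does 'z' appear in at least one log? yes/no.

yes

1. propose(0,'z'):  <0:coor t1 ->
2. deliver 0→2:  <2:part t1 ->
3. deliver 2→0:  nop
4. deliver 0→3:  <3:part t1 ->
5. deliver 3→0:  nop
6. deliver 0→1:  <1:part t1 ->
7. deliver 1→0:  nop
8. deliver 0→4:  <4:part t1 ->
9. deliver 4→0:  <0:coor t1 z>
10. deliver 0→4:  <4:part t1 z>
11. deliver 0→2:  <2:part t1 z>
12. timeout(0):  <0:coor t2 z>
13. deliver 0→2:  <2:part t2 z>
14. deliver 2→0:  nop
15. deliver 3→1:  nop
16. deliver 2→0:  nop
17. deliver 4→3:  nop
18. deliver 3→0:  nop
19. deliver 3→4:  nop
20. timeout(0):  <0:coor t3 z>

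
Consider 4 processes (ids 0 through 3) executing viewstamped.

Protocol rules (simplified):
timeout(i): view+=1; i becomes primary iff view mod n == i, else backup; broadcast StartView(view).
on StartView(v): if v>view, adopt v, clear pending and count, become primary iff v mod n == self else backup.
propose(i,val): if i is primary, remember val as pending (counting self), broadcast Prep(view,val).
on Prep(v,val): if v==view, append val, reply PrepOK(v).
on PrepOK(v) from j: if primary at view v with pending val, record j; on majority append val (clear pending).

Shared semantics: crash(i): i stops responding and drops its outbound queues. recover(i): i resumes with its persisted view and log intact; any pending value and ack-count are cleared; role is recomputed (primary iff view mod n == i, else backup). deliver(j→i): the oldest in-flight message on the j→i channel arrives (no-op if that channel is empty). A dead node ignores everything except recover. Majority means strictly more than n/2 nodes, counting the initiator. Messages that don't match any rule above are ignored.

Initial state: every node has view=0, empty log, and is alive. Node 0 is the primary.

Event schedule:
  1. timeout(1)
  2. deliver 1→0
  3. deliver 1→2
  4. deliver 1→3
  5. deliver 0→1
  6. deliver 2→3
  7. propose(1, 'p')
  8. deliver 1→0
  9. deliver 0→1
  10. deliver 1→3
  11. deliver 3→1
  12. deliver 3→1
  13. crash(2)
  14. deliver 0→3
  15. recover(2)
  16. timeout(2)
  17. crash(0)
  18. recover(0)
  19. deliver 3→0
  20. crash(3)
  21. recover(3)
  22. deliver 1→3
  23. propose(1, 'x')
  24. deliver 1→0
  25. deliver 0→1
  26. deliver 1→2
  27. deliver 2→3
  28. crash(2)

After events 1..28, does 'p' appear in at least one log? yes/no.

after 1 — timeout(1): n1:prim/v1/[-]
after 2 — deliver 1→0: n0:back/v1/[-]
after 3 — deliver 1→2: n2:back/v1/[-]
after 4 — deliver 1→3: n3:back/v1/[-]
after 5 — deliver 0→1: ·
after 6 — deliver 2→3: ·
after 7 — propose(1,'p'): ·
after 8 — deliver 1→0: n0:back/v1/[p]
after 9 — deliver 0→1: ·
after 10 — deliver 1→3: n3:back/v1/[p]
after 11 — deliver 3→1: n1:prim/v1/[p]
after 12 — deliver 3→1: ·
after 13 — crash(2): n2:✗back/v1/[-]
after 14 — deliver 0→3: ·
after 15 — recover(2): n2:back/v1/[-]
after 16 — timeout(2): n2:prim/v2/[-]
after 17 — crash(0): n0:✗back/v1/[p]
after 18 — recover(0): n0:back/v1/[p]
after 19 — deliver 3→0: ·
after 20 — crash(3): n3:✗back/v1/[p]
after 21 — recover(3): n3:back/v1/[p]
after 22 — deliver 1→3: ·
after 23 — propose(1,'x'): ·
after 24 — deliver 1→0: n0:back/v1/[p,x]
after 25 — deliver 0→1: ·
after 26 — deliver 1→2: ·
after 27 — deliver 2→3: n3:back/v2/[p]
after 28 — crash(2): n2:✗prim/v2/[-]

yes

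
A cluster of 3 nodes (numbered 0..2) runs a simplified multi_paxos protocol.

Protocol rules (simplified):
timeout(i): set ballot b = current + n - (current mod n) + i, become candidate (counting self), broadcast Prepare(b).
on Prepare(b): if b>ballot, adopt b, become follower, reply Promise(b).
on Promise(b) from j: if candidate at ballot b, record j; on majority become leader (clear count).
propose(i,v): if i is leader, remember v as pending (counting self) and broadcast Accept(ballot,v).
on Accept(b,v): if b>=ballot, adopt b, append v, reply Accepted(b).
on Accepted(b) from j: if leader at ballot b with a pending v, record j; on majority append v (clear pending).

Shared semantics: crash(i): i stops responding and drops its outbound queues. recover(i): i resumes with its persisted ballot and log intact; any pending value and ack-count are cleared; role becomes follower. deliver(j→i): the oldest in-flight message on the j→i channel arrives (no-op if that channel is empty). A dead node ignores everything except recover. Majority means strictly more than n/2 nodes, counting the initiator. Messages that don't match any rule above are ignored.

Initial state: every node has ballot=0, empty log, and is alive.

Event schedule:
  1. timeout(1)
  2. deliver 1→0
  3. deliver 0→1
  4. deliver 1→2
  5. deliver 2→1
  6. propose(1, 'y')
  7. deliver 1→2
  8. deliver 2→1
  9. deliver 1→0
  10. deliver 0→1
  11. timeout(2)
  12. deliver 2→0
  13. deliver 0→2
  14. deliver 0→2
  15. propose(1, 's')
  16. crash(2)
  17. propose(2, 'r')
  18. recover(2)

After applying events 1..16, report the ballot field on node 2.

8

step 1 timeout(1): 1={cand,b=4,log=-}
step 2 deliver 1→0: 0={foll,b=4,log=-}
step 3 deliver 0→1: 1={lead,b=4,log=-}
step 4 deliver 1→2: 2={foll,b=4,log=-}
step 5 deliver 2→1: —
step 6 propose(1,'y'): —
step 7 deliver 1→2: 2={foll,b=4,log=y}
step 8 deliver 2→1: 1={lead,b=4,log=y}
step 9 deliver 1→0: 0={foll,b=4,log=y}
step 10 deliver 0→1: —
step 11 timeout(2): 2={cand,b=8,log=y}
step 12 deliver 2→0: 0={foll,b=8,log=y}
step 13 deliver 0→2: 2={lead,b=8,log=y}
step 14 deliver 0→2: —
step 15 propose(1,'s'): —
step 16 crash(2): 2={✗lead,b=8,log=y}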